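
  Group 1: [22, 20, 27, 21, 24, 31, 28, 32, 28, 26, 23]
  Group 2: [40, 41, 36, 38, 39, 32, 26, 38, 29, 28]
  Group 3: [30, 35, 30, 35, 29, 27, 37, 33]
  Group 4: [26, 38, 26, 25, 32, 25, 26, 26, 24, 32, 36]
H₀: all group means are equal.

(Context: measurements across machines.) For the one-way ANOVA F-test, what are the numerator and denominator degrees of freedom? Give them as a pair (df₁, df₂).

degrees of freedom = [3, 36]

k = 4 groups, N = 40 total
df = (k−1, N−k) = (4−1, 40−4) = (3, 36)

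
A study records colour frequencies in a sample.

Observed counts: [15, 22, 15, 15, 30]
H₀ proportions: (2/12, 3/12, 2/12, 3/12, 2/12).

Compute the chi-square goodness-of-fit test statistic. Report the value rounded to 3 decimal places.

n = 97; E_i = n·p_i = [16.17, 24.25, 16.17, 24.25, 16.17]
χ² = (15−16.17)²/16.17 + (22−24.25)²/24.25 + (15−16.17)²/16.17 + (15−24.25)²/24.25 + (30−16.17)²/16.17 = 15.7423
df = 4

test statistic = 15.742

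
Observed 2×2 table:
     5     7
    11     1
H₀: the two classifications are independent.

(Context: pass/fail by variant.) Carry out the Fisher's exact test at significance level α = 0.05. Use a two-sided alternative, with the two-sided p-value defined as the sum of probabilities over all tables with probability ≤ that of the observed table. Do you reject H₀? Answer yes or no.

Margins: r₁=12, r₂=12, c₁=16, c₂=8, n=24
p_obs = C(12,5)·C(12,11)/C(24,16); sum pmf over tables with pmf ≤ p_obs
p-value (two-sided) = 0.02719
At α=0.05: p < α → reject H₀

reject H₀: yes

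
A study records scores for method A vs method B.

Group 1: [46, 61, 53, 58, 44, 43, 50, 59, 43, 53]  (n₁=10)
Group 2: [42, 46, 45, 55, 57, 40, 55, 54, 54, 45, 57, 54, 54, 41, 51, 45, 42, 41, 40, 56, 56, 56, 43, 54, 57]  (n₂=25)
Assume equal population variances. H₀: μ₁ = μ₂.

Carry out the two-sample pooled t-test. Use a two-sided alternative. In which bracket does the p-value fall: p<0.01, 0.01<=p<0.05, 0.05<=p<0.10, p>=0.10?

p-value bracket: p>=0.10

x̄₁=51.000, s₁=6.864, n₁=10
x̄₂=49.600, s₂=6.494, n₂=25
s_p² = [9·6.864² + 24·6.494²]/33 = 43.5152
SE = √(s_p²·(1/10+1/25)) = 2.4682
t = (51.000−49.600)/2.4682 = 0.5672
df = 33
p-value (two-sided) = 0.57441
→ bracket: p>=0.10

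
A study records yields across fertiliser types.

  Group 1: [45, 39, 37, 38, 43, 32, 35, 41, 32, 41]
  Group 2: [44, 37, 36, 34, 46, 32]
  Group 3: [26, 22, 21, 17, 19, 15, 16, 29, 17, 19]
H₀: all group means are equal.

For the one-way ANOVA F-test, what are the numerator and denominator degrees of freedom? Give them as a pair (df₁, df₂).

degrees of freedom = [2, 23]

k = 3 groups, N = 26 total
df = (k−1, N−k) = (3−1, 26−3) = (2, 23)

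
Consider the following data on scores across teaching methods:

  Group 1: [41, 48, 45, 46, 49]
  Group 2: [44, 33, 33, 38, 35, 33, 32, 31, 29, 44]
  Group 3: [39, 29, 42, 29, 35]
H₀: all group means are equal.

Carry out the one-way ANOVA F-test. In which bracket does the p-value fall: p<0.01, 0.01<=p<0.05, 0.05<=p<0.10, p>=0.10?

p-value bracket: p<0.01

Group means [45.80, 35.20, 34.80], grand mean 37.750
SSB = Σnᵢ(x̄ᵢ−x̄)² = 432.550; SSW = ΣΣ(x−x̄ᵢ)² = 419.200
MSB = 432.550/2 = 216.2750; MSW = 419.200/17 = 24.6588
F = MSB/MSW = 8.7707
df = (2, 17)
p-value (upper-tail) = 0.00242
→ bracket: p<0.01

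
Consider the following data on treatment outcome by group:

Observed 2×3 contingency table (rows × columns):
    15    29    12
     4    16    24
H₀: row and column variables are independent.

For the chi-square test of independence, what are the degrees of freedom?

df = (r−1)(c−1) = (2−1)·(3−1) = 2

degrees of freedom = 2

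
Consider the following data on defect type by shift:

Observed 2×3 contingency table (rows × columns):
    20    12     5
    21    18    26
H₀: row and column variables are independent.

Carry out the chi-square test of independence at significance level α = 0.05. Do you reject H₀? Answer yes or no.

Row totals [37, 65], col totals [41, 30, 31], n=102
χ² = (20−14.87)²/14.87 + (12−10.88)²/10.88 + (5−11.25)²/11.25 + (21−26.13)²/26.13 + (18−19.12)²/19.12 + (26−19.75)²/19.75 = 8.3967
df = 2
p-value (upper-tail) = 0.01502
At α=0.05: p < α → reject H₀

reject H₀: yes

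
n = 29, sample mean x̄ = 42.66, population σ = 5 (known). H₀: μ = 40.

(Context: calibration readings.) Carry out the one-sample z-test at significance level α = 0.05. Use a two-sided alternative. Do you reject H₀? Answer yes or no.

SE = σ/√n = 5/√29 = 0.9285
z = (x̄−μ₀)/SE = (42.66−40)/0.9285 = 2.8649
p-value (two-sided) = 0.00417
At α=0.05: p < α → reject H₀

reject H₀: yes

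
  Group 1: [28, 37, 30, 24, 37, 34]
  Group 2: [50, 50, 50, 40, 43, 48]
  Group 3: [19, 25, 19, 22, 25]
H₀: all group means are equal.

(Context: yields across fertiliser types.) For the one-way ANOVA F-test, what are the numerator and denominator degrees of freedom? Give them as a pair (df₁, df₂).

k = 3 groups, N = 17 total
df = (k−1, N−k) = (3−1, 17−3) = (2, 14)

degrees of freedom = [2, 14]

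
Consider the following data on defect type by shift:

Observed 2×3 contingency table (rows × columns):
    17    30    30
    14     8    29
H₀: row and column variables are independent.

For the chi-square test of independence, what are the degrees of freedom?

degrees of freedom = 2

df = (r−1)(c−1) = (2−1)·(3−1) = 2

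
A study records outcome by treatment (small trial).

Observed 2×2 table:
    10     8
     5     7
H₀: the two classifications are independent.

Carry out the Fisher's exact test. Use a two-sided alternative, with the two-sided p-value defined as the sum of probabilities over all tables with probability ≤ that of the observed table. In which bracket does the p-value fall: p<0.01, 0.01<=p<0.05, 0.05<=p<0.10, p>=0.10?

Margins: r₁=18, r₂=12, c₁=15, c₂=15, n=30
p_obs = C(18,10)·C(12,5)/C(30,15); sum pmf over tables with pmf ≤ p_obs
p-value (two-sided) = 0.71038
→ bracket: p>=0.10

p-value bracket: p>=0.10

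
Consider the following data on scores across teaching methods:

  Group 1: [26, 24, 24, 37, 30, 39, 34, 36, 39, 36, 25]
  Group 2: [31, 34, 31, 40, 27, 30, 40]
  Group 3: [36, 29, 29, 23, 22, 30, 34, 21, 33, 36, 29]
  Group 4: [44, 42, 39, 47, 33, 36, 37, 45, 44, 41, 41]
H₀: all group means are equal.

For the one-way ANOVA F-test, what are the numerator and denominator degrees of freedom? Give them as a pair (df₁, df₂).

degrees of freedom = [3, 36]

k = 4 groups, N = 40 total
df = (k−1, N−k) = (4−1, 40−4) = (3, 36)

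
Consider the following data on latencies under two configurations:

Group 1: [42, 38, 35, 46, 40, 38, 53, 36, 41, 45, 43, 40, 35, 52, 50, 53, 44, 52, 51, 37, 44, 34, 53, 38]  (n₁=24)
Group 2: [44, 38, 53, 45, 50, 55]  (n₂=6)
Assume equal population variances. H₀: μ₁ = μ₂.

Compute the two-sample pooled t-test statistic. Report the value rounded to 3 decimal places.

test statistic = -1.406

x̄₁=43.333, s₁=6.525, n₁=24
x̄₂=47.500, s₂=6.348, n₂=6
s_p² = [23·6.525² + 5·6.348²]/28 = 42.1726
SE = √(s_p²·(1/24+1/6)) = 2.9641
t = (43.333−47.500)/2.9641 = -1.4057
df = 28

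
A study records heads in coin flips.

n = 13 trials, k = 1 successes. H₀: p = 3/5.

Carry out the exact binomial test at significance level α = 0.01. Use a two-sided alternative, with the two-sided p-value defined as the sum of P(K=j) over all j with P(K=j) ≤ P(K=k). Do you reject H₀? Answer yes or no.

reject H₀: yes

Exact binomial: n=13, k=1, p₀=3/5=0.6000
P(X=j) = C(n,j)·p₀^j·(1−p₀)^(n−j); p = Σ P(X=j) over j with P(X=j) ≤ P(X=1)
p-value (two-sided) = 0.00014
At α=0.01: p < α → reject H₀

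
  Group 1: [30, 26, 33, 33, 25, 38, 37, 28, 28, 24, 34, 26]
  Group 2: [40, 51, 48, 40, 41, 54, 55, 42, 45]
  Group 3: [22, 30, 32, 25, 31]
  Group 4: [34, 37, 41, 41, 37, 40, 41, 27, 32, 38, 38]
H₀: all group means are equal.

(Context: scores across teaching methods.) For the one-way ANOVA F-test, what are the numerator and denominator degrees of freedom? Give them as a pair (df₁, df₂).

degrees of freedom = [3, 33]

k = 4 groups, N = 37 total
df = (k−1, N−k) = (4−1, 37−4) = (3, 33)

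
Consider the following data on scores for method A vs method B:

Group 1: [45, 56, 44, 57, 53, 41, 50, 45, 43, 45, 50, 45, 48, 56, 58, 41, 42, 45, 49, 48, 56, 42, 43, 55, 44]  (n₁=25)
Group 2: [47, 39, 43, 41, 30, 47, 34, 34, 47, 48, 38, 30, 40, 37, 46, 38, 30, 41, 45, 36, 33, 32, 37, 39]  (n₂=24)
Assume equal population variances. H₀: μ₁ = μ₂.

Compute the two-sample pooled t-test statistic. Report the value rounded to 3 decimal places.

x̄₁=48.040, s₁=5.601, n₁=25
x̄₂=38.833, s₂=5.821, n₂=24
s_p² = [24·5.601² + 23·5.821²]/47 = 32.6020
SE = √(s_p²·(1/25+1/24)) = 1.6317
t = (48.040−38.833)/1.6317 = 5.6423
df = 47

test statistic = 5.642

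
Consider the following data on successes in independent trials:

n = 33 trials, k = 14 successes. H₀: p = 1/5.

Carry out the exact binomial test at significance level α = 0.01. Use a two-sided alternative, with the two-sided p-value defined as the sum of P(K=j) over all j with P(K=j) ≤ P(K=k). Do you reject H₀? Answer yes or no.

reject H₀: yes

Exact binomial: n=33, k=14, p₀=1/5=0.2000
P(X=j) = C(n,j)·p₀^j·(1−p₀)^(n−j); p = Σ P(X=j) over j with P(X=j) ≤ P(X=14)
p-value (two-sided) = 0.00341
At α=0.01: p < α → reject H₀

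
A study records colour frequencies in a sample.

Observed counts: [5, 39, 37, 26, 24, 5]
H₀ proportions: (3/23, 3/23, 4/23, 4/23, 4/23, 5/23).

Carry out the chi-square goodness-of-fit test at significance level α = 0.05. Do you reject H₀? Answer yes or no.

n = 136; E_i = n·p_i = [17.74, 17.74, 23.65, 23.65, 23.65, 29.57]
χ² = (5−17.74)²/17.74 + (39−17.74)²/17.74 + (37−23.65)²/23.65 + (26−23.65)²/23.65 + (24−23.65)²/23.65 + (5−29.57)²/29.57 = 62.8119
df = 5
p-value (upper-tail) = 0.00000
At α=0.05: p < α → reject H₀

reject H₀: yes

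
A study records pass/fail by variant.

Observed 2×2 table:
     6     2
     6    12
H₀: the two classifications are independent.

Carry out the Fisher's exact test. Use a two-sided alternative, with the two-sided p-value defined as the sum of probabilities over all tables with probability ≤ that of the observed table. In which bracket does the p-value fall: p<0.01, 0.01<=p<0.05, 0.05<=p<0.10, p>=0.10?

p-value bracket: 0.05<=p<0.10

Margins: r₁=8, r₂=18, c₁=12, c₂=14, n=26
p_obs = C(8,6)·C(18,6)/C(26,12); sum pmf over tables with pmf ≤ p_obs
p-value (two-sided) = 0.08952
→ bracket: 0.05<=p<0.10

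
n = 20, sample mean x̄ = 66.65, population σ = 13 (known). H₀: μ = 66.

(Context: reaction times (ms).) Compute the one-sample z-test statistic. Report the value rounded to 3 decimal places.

SE = σ/√n = 13/√20 = 2.9069
z = (x̄−μ₀)/SE = (66.65−66)/2.9069 = 0.2236

test statistic = 0.224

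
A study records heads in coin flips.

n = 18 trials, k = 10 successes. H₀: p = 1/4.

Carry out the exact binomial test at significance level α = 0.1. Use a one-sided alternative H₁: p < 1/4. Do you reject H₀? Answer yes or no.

reject H₀: no

Exact binomial: n=18, k=10, p₀=1/4=0.2500
P(X≤10) from Σ C(n,i)·p₀^i·(1−p₀)^(n−i)
p-value (one-sided, H₁ less) = 0.99876
At α=0.1: p ≥ α → fail to reject H₀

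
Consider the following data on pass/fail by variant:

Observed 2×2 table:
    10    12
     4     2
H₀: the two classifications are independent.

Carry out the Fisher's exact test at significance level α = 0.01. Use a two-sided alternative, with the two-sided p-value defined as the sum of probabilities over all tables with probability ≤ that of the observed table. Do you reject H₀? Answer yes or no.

reject H₀: no

Margins: r₁=22, r₂=6, c₁=14, c₂=14, n=28
p_obs = C(22,10)·C(6,4)/C(28,14); sum pmf over tables with pmf ≤ p_obs
p-value (two-sided) = 0.64831
At α=0.01: p ≥ α → fail to reject H₀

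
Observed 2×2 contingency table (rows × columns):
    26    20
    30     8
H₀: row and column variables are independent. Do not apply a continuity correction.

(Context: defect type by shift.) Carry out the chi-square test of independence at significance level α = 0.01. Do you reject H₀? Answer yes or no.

Row totals [46, 38], col totals [56, 28], n=84
χ² = (26−30.67)²/30.67 + (20−15.33)²/15.33 + (30−25.33)²/25.33 + (8−12.67)²/12.67 = 4.7094
df = 1
p-value (upper-tail) = 0.03000
At α=0.01: p ≥ α → fail to reject H₀

reject H₀: no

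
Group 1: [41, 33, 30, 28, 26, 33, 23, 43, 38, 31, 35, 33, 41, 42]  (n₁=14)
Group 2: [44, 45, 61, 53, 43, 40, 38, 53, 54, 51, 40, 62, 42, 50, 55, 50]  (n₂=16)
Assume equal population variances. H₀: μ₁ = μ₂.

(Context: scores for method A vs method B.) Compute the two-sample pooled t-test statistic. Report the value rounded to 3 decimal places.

x̄₁=34.071, s₁=6.257, n₁=14
x̄₂=48.812, s₂=7.396, n₂=16
s_p² = [13·6.257² + 15·7.396²]/28 = 47.4774
SE = √(s_p²·(1/14+1/16)) = 2.5216
t = (34.071−48.812)/2.5216 = -5.8459
df = 28

test statistic = -5.846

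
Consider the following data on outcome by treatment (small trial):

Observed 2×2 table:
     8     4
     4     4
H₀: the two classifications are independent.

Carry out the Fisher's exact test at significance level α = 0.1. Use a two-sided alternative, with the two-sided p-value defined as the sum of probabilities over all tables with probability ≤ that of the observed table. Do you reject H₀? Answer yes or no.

reject H₀: no

Margins: r₁=12, r₂=8, c₁=12, c₂=8, n=20
p_obs = C(12,8)·C(8,4)/C(20,12); sum pmf over tables with pmf ≤ p_obs
p-value (two-sided) = 0.64792
At α=0.1: p ≥ α → fail to reject H₀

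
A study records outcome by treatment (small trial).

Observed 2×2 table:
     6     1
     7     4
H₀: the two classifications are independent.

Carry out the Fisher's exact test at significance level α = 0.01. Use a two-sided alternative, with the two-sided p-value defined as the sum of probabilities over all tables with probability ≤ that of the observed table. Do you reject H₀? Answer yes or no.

reject H₀: no

Margins: r₁=7, r₂=11, c₁=13, c₂=5, n=18
p_obs = C(7,6)·C(11,7)/C(18,13); sum pmf over tables with pmf ≤ p_obs
p-value (two-sided) = 0.59559
At α=0.01: p ≥ α → fail to reject H₀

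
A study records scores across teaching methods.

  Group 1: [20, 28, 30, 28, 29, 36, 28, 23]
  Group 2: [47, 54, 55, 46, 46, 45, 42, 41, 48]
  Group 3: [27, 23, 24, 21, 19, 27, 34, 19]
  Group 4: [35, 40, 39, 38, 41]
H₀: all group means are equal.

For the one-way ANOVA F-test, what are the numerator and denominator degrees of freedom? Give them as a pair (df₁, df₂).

k = 4 groups, N = 30 total
df = (k−1, N−k) = (4−1, 30−4) = (3, 26)

degrees of freedom = [3, 26]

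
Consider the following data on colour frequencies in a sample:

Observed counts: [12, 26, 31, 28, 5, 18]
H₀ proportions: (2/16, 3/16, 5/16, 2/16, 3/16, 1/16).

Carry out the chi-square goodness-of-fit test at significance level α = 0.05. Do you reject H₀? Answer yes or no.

n = 120; E_i = n·p_i = [15.00, 22.50, 37.50, 15.00, 22.50, 7.50]
χ² = (12−15.00)²/15.00 + (26−22.50)²/22.50 + (31−37.50)²/37.50 + (28−15.00)²/15.00 + (5−22.50)²/22.50 + (18−7.50)²/7.50 = 41.8489
df = 5
p-value (upper-tail) = 0.00000
At α=0.05: p < α → reject H₀

reject H₀: yes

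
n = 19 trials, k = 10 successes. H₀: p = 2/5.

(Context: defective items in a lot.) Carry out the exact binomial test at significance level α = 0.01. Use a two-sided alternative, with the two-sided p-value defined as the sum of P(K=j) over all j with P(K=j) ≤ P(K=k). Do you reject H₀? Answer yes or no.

Exact binomial: n=19, k=10, p₀=2/5=0.4000
P(X=j) = C(n,j)·p₀^j·(1−p₀)^(n−j); p = Σ P(X=j) over j with P(X=j) ≤ P(X=10)
p-value (two-sided) = 0.34901
At α=0.01: p ≥ α → fail to reject H₀

reject H₀: no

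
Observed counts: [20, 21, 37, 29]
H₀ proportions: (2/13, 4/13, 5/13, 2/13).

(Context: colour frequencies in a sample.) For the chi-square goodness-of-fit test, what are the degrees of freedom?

df = k − 1 = 4 − 1 = 3

degrees of freedom = 3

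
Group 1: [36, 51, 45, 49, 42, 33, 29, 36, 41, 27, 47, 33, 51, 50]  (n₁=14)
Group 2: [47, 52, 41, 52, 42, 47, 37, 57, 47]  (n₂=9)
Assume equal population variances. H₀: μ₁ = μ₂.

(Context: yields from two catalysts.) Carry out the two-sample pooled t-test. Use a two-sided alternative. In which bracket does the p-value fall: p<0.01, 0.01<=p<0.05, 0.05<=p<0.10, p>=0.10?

p-value bracket: 0.05<=p<0.10

x̄₁=40.714, s₁=8.389, n₁=14
x̄₂=46.889, s₂=6.234, n₂=9
s_p² = [13·8.389² + 8·6.234²]/21 = 58.3689
SE = √(s_p²·(1/14+1/9)) = 3.2641
t = (40.714−46.889)/3.2641 = -1.8916
df = 21
p-value (two-sided) = 0.07241
→ bracket: 0.05<=p<0.10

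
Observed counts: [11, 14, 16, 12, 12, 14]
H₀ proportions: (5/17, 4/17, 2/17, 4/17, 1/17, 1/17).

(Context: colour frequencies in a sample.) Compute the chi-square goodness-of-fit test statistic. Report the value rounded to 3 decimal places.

n = 79; E_i = n·p_i = [23.24, 18.59, 9.29, 18.59, 4.65, 4.65]
χ² = (11−23.24)²/23.24 + (14−18.59)²/18.59 + (16−9.29)²/9.29 + (12−18.59)²/18.59 + (12−4.65)²/4.65 + (14−4.65)²/4.65 = 45.2076
df = 5

test statistic = 45.208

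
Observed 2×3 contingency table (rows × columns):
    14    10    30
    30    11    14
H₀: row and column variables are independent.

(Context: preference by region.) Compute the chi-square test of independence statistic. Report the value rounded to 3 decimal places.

test statistic = 11.676

Row totals [54, 55], col totals [44, 21, 44], n=109
χ² = (14−21.80)²/21.80 + (10−10.40)²/10.40 + (30−21.80)²/21.80 + (30−22.20)²/22.20 + (11−10.60)²/10.60 + (14−22.20)²/22.20 = 11.6758
df = 2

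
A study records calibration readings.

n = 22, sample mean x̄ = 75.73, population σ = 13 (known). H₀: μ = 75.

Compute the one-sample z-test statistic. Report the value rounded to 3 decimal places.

SE = σ/√n = 13/√22 = 2.7716
z = (x̄−μ₀)/SE = (75.73−75)/2.7716 = 0.2634

test statistic = 0.263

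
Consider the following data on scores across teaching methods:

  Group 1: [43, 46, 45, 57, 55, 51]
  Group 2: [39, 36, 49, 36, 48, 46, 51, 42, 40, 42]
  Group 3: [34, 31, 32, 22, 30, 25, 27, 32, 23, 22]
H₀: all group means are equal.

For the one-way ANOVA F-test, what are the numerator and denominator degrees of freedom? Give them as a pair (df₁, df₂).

degrees of freedom = [2, 23]

k = 3 groups, N = 26 total
df = (k−1, N−k) = (3−1, 26−3) = (2, 23)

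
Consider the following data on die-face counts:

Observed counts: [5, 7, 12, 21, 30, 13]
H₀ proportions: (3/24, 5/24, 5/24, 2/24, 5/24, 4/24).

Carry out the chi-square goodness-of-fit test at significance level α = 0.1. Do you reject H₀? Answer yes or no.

n = 88; E_i = n·p_i = [11.00, 18.33, 18.33, 7.33, 18.33, 14.67]
χ² = (5−11.00)²/11.00 + (7−18.33)²/18.33 + (12−18.33)²/18.33 + (21−7.33)²/7.33 + (30−18.33)²/18.33 + (13−14.67)²/14.67 = 45.5500
df = 5
p-value (upper-tail) = 0.00000
At α=0.1: p < α → reject H₀

reject H₀: yes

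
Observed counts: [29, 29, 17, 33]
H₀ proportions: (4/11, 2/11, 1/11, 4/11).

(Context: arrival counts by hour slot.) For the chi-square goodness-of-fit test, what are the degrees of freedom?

degrees of freedom = 3

df = k − 1 = 4 − 1 = 3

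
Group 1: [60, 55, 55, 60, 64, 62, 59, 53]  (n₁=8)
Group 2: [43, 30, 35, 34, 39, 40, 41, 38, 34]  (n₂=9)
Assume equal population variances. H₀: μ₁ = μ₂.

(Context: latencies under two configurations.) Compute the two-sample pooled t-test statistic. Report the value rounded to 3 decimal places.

test statistic = 11.030

x̄₁=58.500, s₁=3.817, n₁=8
x̄₂=37.111, s₂=4.137, n₂=9
s_p² = [7·3.817² + 8·4.137²]/15 = 15.9259
SE = √(s_p²·(1/8+1/9)) = 1.9391
t = (58.500−37.111)/1.9391 = 11.0301
df = 15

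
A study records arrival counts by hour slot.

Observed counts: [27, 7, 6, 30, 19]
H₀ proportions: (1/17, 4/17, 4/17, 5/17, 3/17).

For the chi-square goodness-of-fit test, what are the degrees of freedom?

degrees of freedom = 4

df = k − 1 = 5 − 1 = 4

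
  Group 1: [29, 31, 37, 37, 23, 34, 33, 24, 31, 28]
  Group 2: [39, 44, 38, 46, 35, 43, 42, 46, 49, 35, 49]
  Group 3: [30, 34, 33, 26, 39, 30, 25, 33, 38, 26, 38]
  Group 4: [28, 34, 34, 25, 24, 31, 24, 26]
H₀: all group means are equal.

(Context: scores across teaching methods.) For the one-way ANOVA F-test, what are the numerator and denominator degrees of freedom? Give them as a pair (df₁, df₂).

degrees of freedom = [3, 36]

k = 4 groups, N = 40 total
df = (k−1, N−k) = (4−1, 40−4) = (3, 36)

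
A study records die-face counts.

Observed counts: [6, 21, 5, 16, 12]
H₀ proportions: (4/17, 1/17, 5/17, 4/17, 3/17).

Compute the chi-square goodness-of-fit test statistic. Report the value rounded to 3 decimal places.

test statistic = 100.650

n = 60; E_i = n·p_i = [14.12, 3.53, 17.65, 14.12, 10.59]
χ² = (6−14.12)²/14.12 + (21−3.53)²/3.53 + (5−17.65)²/17.65 + (16−14.12)²/14.12 + (12−10.59)²/10.59 = 100.6500
df = 4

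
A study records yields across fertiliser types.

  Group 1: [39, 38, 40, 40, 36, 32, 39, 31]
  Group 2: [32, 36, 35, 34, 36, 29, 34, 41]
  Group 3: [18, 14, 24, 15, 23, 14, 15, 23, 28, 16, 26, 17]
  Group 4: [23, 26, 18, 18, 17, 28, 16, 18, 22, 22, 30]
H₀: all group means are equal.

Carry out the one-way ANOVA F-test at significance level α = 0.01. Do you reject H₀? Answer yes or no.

reject H₀: yes

Group means [36.88, 34.62, 19.42, 21.64], grand mean 26.744
SSB = Σnᵢ(x̄ᵢ−x̄)² = 2249.224; SSW = ΣΣ(x−x̄ᵢ)² = 678.212
MSB = 2249.224/3 = 749.7413; MSW = 678.212/35 = 19.3775
F = MSB/MSW = 38.6914
df = (3, 35)
p-value (upper-tail) = 0.00000
At α=0.01: p < α → reject H₀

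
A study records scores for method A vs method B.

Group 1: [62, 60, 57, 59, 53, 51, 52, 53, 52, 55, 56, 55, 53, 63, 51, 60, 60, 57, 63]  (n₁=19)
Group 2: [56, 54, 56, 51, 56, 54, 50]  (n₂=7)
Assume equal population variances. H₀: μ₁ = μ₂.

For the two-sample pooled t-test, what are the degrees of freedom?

df = n₁ + n₂ − 2 = 19 + 7 − 2 = 24

degrees of freedom = 24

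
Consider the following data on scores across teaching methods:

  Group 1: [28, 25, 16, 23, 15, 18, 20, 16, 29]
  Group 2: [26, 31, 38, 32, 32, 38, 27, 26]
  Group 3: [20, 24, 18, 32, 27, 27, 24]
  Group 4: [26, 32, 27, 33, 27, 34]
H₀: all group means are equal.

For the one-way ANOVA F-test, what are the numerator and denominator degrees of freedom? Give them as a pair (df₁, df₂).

degrees of freedom = [3, 26]

k = 4 groups, N = 30 total
df = (k−1, N−k) = (4−1, 30−4) = (3, 26)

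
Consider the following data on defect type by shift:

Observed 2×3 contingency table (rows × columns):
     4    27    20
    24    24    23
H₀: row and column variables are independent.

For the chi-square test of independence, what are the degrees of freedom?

df = (r−1)(c−1) = (2−1)·(3−1) = 2

degrees of freedom = 2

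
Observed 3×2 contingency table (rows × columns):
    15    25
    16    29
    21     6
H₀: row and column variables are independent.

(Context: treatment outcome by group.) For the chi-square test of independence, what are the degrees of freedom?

df = (r−1)(c−1) = (3−1)·(2−1) = 2

degrees of freedom = 2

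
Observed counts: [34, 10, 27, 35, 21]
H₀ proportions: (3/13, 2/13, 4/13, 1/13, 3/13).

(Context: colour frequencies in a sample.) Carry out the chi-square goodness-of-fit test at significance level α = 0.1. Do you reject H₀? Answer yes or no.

n = 127; E_i = n·p_i = [29.31, 19.54, 39.08, 9.77, 29.31]
χ² = (34−29.31)²/29.31 + (10−19.54)²/19.54 + (27−39.08)²/39.08 + (35−9.77)²/9.77 + (21−29.31)²/29.31 = 76.6581
df = 4
p-value (upper-tail) = 0.00000
At α=0.1: p < α → reject H₀

reject H₀: yes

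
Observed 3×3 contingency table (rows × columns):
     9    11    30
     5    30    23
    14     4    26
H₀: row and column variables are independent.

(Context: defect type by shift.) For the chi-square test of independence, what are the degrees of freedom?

df = (r−1)(c−1) = (3−1)·(3−1) = 4

degrees of freedom = 4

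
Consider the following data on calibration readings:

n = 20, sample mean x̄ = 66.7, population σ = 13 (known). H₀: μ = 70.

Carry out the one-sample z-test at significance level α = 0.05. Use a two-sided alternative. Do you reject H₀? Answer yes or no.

reject H₀: no

SE = σ/√n = 13/√20 = 2.9069
z = (x̄−μ₀)/SE = (66.7−70)/2.9069 = -1.1352
p-value (two-sided) = 0.25628
At α=0.05: p ≥ α → fail to reject H₀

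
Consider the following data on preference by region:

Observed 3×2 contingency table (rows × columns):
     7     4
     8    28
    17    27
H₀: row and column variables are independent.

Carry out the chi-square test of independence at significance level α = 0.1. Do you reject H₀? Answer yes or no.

Row totals [11, 36, 44], col totals [32, 59], n=91
χ² = (7−3.87)²/3.87 + (4−7.13)²/7.13 + (8−12.66)²/12.66 + (28−23.34)²/23.34 + (17−15.47)²/15.47 + (27−28.53)²/28.53 = 6.7887
df = 2
p-value (upper-tail) = 0.03356
At α=0.1: p < α → reject H₀

reject H₀: yes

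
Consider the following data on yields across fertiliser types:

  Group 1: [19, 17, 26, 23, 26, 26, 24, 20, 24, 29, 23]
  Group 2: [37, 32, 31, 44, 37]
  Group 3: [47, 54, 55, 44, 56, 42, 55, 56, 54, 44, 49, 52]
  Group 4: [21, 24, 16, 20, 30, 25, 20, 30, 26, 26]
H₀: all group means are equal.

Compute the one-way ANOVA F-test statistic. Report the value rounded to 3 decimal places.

test statistic = 89.333

Group means [23.36, 36.20, 50.67, 23.80], grand mean 33.789
SSB = Σnᵢ(x̄ᵢ−x̄)² = 5640.704; SSW = ΣΣ(x−x̄ᵢ)² = 715.612
MSB = 5640.704/3 = 1880.2346; MSW = 715.612/34 = 21.0474
F = MSB/MSW = 89.3333
df = (3, 34)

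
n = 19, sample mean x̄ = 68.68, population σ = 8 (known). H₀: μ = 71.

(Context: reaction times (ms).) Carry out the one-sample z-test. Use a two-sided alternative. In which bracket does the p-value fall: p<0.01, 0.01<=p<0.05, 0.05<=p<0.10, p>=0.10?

p-value bracket: p>=0.10

SE = σ/√n = 8/√19 = 1.8353
z = (x̄−μ₀)/SE = (68.68−71)/1.8353 = -1.2641
p-value (two-sided) = 0.20620
→ bracket: p>=0.10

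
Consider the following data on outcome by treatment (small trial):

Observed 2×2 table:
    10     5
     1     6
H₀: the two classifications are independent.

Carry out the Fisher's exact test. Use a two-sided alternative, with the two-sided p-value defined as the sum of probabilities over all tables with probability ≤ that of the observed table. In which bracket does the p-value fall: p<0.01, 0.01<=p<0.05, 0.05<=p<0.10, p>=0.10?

p-value bracket: 0.05<=p<0.10

Margins: r₁=15, r₂=7, c₁=11, c₂=11, n=22
p_obs = C(15,10)·C(7,1)/C(22,11); sum pmf over tables with pmf ≤ p_obs
p-value (two-sided) = 0.06347
→ bracket: 0.05<=p<0.10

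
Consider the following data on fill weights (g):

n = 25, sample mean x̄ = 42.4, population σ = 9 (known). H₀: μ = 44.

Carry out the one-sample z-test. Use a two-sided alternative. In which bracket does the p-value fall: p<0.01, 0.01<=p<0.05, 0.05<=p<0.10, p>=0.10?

SE = σ/√n = 9/√25 = 1.8000
z = (x̄−μ₀)/SE = (42.4−44)/1.8000 = -0.8889
p-value (two-sided) = 0.37406
→ bracket: p>=0.10

p-value bracket: p>=0.10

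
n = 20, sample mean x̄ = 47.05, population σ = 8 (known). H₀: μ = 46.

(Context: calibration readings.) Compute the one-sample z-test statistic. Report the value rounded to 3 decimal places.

test statistic = 0.587

SE = σ/√n = 8/√20 = 1.7889
z = (x̄−μ₀)/SE = (47.05−46)/1.7889 = 0.5870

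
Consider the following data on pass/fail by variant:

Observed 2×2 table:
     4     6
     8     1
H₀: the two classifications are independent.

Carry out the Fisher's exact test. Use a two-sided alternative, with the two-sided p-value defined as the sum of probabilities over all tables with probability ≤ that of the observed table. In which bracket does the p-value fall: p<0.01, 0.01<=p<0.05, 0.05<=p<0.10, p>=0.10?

Margins: r₁=10, r₂=9, c₁=12, c₂=7, n=19
p_obs = C(10,4)·C(9,8)/C(19,12); sum pmf over tables with pmf ≤ p_obs
p-value (two-sided) = 0.05728
→ bracket: 0.05<=p<0.10

p-value bracket: 0.05<=p<0.10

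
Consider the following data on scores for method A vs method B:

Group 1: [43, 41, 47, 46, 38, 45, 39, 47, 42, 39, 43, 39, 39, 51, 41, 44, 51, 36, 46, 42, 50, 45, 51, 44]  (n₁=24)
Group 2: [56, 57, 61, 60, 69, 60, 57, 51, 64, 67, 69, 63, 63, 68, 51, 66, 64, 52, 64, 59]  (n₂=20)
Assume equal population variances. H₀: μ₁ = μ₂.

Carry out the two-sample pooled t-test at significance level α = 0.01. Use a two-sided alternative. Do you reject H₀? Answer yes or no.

x̄₁=43.708, s₁=4.359, n₁=24
x̄₂=61.050, s₂=5.698, n₂=20
s_p² = [23·4.359² + 19·5.698²]/42 = 25.0931
SE = √(s_p²·(1/24+1/20)) = 1.5166
t = (43.708−61.050)/1.5166 = -11.4343
df = 42
p-value (two-sided) = 0.00000
At α=0.01: p < α → reject H₀

reject H₀: yes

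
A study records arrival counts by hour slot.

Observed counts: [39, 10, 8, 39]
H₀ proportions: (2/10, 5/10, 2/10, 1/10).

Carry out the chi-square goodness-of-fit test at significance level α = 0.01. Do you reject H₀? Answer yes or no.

reject H₀: yes

n = 96; E_i = n·p_i = [19.20, 48.00, 19.20, 9.60]
χ² = (39−19.20)²/19.20 + (10−48.00)²/48.00 + (8−19.20)²/19.20 + (39−9.60)²/9.60 = 147.0729
df = 3
p-value (upper-tail) = 0.00000
At α=0.01: p < α → reject H₀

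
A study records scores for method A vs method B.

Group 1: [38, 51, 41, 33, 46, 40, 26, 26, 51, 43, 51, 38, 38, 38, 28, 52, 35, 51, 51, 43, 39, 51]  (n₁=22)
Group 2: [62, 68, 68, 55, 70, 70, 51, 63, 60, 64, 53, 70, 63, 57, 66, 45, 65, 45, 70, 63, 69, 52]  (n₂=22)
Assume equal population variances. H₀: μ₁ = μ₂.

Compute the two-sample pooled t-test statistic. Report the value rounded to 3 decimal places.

test statistic = -8.009

x̄₁=41.364, s₁=8.483, n₁=22
x̄₂=61.318, s₂=8.038, n₂=22
s_p² = [21·8.483² + 21·8.038²]/42 = 68.2825
SE = √(s_p²·(1/22+1/22)) = 2.4915
t = (41.364−61.318)/2.4915 = -8.0091
df = 42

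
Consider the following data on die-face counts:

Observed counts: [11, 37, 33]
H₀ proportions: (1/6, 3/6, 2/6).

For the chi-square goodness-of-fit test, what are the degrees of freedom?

degrees of freedom = 2

df = k − 1 = 3 − 1 = 2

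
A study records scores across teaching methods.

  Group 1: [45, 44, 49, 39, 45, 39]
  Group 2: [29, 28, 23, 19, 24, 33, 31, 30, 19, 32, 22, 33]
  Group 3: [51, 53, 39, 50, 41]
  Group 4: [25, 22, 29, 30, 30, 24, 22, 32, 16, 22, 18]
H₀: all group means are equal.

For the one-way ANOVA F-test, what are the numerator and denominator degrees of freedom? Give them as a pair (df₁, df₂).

degrees of freedom = [3, 30]

k = 4 groups, N = 34 total
df = (k−1, N−k) = (4−1, 34−4) = (3, 30)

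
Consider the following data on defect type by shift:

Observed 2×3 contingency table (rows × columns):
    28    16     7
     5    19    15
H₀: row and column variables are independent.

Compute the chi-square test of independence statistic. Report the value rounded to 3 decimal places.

Row totals [51, 39], col totals [33, 35, 22], n=90
χ² = (28−18.70)²/18.70 + (16−19.83)²/19.83 + (7−12.47)²/12.47 + (5−14.30)²/14.30 + (19−15.17)²/15.17 + (15−9.53)²/9.53 = 17.9150
df = 2

test statistic = 17.915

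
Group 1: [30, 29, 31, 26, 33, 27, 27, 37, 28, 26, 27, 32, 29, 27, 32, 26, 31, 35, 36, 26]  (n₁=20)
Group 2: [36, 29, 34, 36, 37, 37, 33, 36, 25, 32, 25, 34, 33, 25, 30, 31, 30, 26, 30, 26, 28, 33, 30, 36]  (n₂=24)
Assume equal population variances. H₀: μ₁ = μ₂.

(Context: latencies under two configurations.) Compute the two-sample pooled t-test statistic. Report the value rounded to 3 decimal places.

x̄₁=29.750, s₁=3.508, n₁=20
x̄₂=31.333, s₂=4.040, n₂=24
s_p² = [19·3.508² + 23·4.040²]/42 = 14.5020
SE = √(s_p²·(1/20+1/24)) = 1.1530
t = (29.750−31.333)/1.1530 = -1.3733
df = 42

test statistic = -1.373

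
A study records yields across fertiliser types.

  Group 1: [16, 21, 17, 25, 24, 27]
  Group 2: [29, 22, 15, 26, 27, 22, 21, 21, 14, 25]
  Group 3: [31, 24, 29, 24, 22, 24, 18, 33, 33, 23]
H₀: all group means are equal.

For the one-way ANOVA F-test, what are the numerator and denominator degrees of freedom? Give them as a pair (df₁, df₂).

k = 3 groups, N = 26 total
df = (k−1, N−k) = (3−1, 26−3) = (2, 23)

degrees of freedom = [2, 23]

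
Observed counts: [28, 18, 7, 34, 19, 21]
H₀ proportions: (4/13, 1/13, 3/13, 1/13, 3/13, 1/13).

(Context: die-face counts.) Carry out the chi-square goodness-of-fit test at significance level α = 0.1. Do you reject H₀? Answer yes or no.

n = 127; E_i = n·p_i = [39.08, 9.77, 29.31, 9.77, 29.31, 9.77]
χ² = (28−39.08)²/39.08 + (18−9.77)²/9.77 + (7−29.31)²/29.31 + (34−9.77)²/9.77 + (19−29.31)²/29.31 + (21−9.77)²/9.77 = 103.6903
df = 5
p-value (upper-tail) = 0.00000
At α=0.1: p < α → reject H₀

reject H₀: yes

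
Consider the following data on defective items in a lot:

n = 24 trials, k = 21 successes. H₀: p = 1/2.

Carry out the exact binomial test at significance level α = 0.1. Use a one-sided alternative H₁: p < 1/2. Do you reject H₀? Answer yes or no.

Exact binomial: n=24, k=21, p₀=1/2=0.5000
P(X≤21) from Σ C(n,i)·p₀^i·(1−p₀)^(n−i)
p-value (one-sided, H₁ less) = 0.99998
At α=0.1: p ≥ α → fail to reject H₀

reject H₀: no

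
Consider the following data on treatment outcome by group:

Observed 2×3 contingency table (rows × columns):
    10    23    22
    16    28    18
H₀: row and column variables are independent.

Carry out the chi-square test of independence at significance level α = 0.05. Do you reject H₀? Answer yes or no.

Row totals [55, 62], col totals [26, 51, 40], n=117
χ² = (10−12.22)²/12.22 + (23−23.97)²/23.97 + (22−18.80)²/18.80 + (16−13.78)²/13.78 + (28−27.03)²/27.03 + (18−21.20)²/21.20 = 1.8627
df = 2
p-value (upper-tail) = 0.39403
At α=0.05: p ≥ α → fail to reject H₀

reject H₀: no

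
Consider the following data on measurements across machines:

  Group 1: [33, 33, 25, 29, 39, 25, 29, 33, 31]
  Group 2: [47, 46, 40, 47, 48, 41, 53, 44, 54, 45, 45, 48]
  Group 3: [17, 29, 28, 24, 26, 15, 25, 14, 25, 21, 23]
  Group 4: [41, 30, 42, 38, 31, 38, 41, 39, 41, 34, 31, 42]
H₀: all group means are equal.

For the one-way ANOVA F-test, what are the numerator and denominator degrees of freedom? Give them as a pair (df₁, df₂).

degrees of freedom = [3, 40]

k = 4 groups, N = 44 total
df = (k−1, N−k) = (4−1, 44−4) = (3, 40)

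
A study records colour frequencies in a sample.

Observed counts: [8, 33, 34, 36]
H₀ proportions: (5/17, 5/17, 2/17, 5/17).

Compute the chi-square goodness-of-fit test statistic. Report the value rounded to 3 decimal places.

n = 111; E_i = n·p_i = [32.65, 32.65, 13.06, 32.65]
χ² = (8−32.65)²/32.65 + (33−32.65)²/32.65 + (34−13.06)²/13.06 + (36−32.65)²/32.65 = 52.5369
df = 3

test statistic = 52.537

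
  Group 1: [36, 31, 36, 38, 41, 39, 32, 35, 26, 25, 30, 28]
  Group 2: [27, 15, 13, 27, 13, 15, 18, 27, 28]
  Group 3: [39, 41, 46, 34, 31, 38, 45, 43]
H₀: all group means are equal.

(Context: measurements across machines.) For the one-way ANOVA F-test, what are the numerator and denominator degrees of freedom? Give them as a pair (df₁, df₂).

k = 3 groups, N = 29 total
df = (k−1, N−k) = (3−1, 29−3) = (2, 26)

degrees of freedom = [2, 26]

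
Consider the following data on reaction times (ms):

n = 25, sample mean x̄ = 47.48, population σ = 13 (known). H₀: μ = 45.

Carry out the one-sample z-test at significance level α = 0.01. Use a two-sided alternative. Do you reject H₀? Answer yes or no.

SE = σ/√n = 13/√25 = 2.6000
z = (x̄−μ₀)/SE = (47.48−45)/2.6000 = 0.9538
p-value (two-sided) = 0.34016
At α=0.01: p ≥ α → fail to reject H₀

reject H₀: no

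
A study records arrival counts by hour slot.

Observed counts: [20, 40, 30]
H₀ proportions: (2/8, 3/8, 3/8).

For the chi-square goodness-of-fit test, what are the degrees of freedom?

degrees of freedom = 2

df = k − 1 = 3 − 1 = 2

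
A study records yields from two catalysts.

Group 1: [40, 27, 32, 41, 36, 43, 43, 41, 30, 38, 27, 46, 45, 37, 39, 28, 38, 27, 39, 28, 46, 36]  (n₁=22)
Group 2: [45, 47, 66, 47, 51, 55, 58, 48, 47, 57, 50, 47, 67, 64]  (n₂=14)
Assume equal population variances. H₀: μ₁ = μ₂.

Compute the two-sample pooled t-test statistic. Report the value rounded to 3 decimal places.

test statistic = -7.044

x̄₁=36.682, s₁=6.491, n₁=22
x̄₂=53.500, s₂=7.714, n₂=14
s_p² = [21·6.491² + 13·7.714²]/34 = 48.7727
SE = √(s_p²·(1/22+1/14)) = 2.3876
t = (36.682−53.500)/2.3876 = -7.0439
df = 34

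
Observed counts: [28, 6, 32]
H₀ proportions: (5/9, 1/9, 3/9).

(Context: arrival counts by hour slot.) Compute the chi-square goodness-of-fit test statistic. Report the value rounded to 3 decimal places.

n = 66; E_i = n·p_i = [36.67, 7.33, 22.00]
χ² = (28−36.67)²/36.67 + (6−7.33)²/7.33 + (32−22.00)²/22.00 = 6.8364
df = 2

test statistic = 6.836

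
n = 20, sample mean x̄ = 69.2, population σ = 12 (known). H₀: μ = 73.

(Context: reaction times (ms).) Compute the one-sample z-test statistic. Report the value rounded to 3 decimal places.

test statistic = -1.416

SE = σ/√n = 12/√20 = 2.6833
z = (x̄−μ₀)/SE = (69.2−73)/2.6833 = -1.4162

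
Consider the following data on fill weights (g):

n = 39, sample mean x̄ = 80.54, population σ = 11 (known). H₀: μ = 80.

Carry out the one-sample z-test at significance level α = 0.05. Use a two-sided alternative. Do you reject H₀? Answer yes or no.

reject H₀: no

SE = σ/√n = 11/√39 = 1.7614
z = (x̄−μ₀)/SE = (80.54−80)/1.7614 = 0.3066
p-value (two-sided) = 0.75917
At α=0.05: p ≥ α → fail to reject H₀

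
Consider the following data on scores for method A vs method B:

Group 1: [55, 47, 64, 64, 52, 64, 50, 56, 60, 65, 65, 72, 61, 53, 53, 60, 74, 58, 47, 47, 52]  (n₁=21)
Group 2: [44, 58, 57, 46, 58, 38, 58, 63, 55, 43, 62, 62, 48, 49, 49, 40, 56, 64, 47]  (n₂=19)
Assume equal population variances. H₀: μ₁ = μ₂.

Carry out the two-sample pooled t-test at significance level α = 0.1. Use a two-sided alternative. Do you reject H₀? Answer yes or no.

reject H₀: yes

x̄₁=58.048, s₁=7.864, n₁=21
x̄₂=52.474, s₂=8.161, n₂=19
s_p² = [20·7.864² + 18·8.161²]/38 = 64.0971
SE = √(s_p²·(1/21+1/19)) = 2.5349
t = (58.048−52.474)/2.5349 = 2.1989
df = 38
p-value (two-sided) = 0.03405
At α=0.1: p < α → reject H₀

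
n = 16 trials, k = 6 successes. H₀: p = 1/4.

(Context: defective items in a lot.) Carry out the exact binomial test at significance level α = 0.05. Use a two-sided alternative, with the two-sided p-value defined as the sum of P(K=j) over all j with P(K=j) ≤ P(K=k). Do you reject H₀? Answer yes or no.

reject H₀: no

Exact binomial: n=16, k=6, p₀=1/4=0.2500
P(X=j) = C(n,j)·p₀^j·(1−p₀)^(n−j); p = Σ P(X=j) over j with P(X=j) ≤ P(X=6)
p-value (two-sided) = 0.25313
At α=0.05: p ≥ α → fail to reject H₀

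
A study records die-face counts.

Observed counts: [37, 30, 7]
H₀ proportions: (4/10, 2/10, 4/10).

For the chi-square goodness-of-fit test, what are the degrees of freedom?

df = k − 1 = 3 − 1 = 2

degrees of freedom = 2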